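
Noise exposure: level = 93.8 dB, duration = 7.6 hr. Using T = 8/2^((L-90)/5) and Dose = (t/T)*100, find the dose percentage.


T_allowed = 8 / 2^((93.8 - 90)/5) = 4.72397 hr
Dose = 7.6 / 4.72397 * 100 = 160.88 %


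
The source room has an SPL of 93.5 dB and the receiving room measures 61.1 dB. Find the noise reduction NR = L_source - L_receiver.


NR = L_source - L_receiver (difference between source and receiving room levels)
NR = 93.5 - 61.1 = 32.4 dB


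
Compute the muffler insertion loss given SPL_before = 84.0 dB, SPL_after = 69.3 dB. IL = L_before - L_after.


Insertion loss = SPL without muffler - SPL with muffler
IL = 84.0 - 69.3 = 14.7 dB


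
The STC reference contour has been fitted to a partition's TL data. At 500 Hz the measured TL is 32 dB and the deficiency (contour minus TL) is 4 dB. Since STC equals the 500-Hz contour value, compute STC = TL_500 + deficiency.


By ASTM E413, STC = value of the fitted reference contour at 500 Hz.
Contour value at 500 Hz = TL_500 + deficiency = 32 + 4 = 36
STC = 36


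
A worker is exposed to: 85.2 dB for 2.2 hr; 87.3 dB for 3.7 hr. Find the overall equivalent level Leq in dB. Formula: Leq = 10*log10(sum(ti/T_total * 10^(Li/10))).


T_total = 2.2 + 3.7 = 5.9 hr
(2.2/5.9) * 10^(85.2/10) = 1.23473e+08
(3.7/5.9) * 10^(87.3/10) = 3.36783e+08
Sum = 1.23473e+08 + 3.36783e+08 = 4.60256e+08
Leq = 10*log10(4.60256e+08) = 86.63 dB


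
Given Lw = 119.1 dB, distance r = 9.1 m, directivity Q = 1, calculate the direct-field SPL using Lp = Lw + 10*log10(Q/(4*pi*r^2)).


4*pi*r^2 = 4*pi*9.1^2 = 1040.62 m^2
Q / (4*pi*r^2) = 1 / 1040.62 = 0.000960966
Lp = 119.1 + 10*log10(0.000960966) = 88.927 dB


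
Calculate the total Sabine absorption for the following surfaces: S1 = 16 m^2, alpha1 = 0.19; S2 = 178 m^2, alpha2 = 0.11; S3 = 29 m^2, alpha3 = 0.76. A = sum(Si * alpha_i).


16 * 0.19 = 3.04
178 * 0.11 = 19.58
29 * 0.76 = 22.04
A_total = 3.04 + 19.58 + 22.04 = 44.66 m^2


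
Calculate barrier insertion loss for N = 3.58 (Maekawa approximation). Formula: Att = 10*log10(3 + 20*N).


3 + 20*N = 3 + 20*3.58 = 74.6
Att = 10*log10(74.6) = 18.727 dB


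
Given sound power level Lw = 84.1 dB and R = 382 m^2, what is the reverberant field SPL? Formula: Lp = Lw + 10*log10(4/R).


4/R = 4/382 = 0.0104712
Lp = 84.1 + 10*log10(0.0104712) = 64.3 dB


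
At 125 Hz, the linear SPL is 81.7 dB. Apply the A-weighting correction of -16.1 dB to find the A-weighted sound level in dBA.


A-weighting table: 125 Hz -> -16.1 dB correction
SPL_A = SPL + correction = 81.7 + (-16.1) = 65.6 dBA


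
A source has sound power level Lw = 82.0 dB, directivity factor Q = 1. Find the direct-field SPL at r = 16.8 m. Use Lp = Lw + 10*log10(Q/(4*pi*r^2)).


4*pi*r^2 = 4*pi*16.8^2 = 3546.73 m^2
Q / (4*pi*r^2) = 1 / 3546.73 = 0.00028195
Lp = 82.0 + 10*log10(0.00028195) = 46.502 dB


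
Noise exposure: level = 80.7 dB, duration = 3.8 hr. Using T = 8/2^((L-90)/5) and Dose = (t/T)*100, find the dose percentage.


T_allowed = 8 / 2^((80.7 - 90)/5) = 29.0406 hr
Dose = 3.8 / 29.0406 * 100 = 13.085 %


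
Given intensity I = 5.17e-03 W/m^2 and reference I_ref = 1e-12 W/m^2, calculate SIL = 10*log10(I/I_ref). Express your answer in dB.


I / I_ref = 5.17e-03 / 1e-12 = 5.17e+09
SIL = 10 * log10(5.17e+09) = 97.135 dB


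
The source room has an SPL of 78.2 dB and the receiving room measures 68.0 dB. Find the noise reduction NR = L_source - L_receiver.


NR = L_source - L_receiver (difference between source and receiving room levels)
NR = 78.2 - 68.0 = 10.2 dB


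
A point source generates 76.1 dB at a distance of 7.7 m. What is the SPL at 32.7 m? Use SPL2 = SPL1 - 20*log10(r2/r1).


r2/r1 = 32.7/7.7 = 4.24675
Correction = 20*log10(4.24675) = 12.5611 dB
SPL2 = 76.1 - 12.5611 = 63.539 dB


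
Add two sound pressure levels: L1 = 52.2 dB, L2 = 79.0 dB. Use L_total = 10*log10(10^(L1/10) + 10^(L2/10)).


10^(52.2/10) = 165959
10^(79.0/10) = 7.94328e+07
Sum = 165959 + 7.94328e+07 = 7.95988e+07
L_total = 10*log10(7.95988e+07) = 79.009 dB


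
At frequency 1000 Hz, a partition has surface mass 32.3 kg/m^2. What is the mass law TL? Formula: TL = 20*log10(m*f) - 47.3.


m * f = 32.3 * 1000 = 32300
20*log10(32300) = 90.1841 dB
TL = 90.1841 - 47.3 = 42.884 dB


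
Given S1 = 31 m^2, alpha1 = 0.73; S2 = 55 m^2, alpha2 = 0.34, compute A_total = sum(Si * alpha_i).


31 * 0.73 = 22.63
55 * 0.34 = 18.7
A_total = 22.63 + 18.7 = 41.33 m^2


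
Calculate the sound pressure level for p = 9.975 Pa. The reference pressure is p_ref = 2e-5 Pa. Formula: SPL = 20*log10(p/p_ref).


p / p_ref = 9.975 / 2e-5 = 498750
SPL = 20 * log10(498750) = 113.96 dB


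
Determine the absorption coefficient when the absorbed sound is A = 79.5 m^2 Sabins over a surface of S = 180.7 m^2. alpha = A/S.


Absorption coefficient = absorbed power / incident power
alpha = A / S = 79.5 / 180.7 = 0.43996


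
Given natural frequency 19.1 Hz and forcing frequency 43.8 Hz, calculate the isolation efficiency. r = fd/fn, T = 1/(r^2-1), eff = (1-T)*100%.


r = 43.8 / 19.1 = 2.29319
r^2 - 1 = 2.29319^2 - 1 = 4.25872
T = 1/4.25872 = 0.234812
Efficiency = (1 - 0.234812)*100 = 76.519 %


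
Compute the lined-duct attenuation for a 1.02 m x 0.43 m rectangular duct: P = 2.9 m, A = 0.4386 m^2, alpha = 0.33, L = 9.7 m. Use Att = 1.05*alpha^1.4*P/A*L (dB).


alpha^1.4 = 0.33^1.4 = 0.211797
Attenuation rate = 1.05 * alpha^1.4 * P / A
= 1.05 * 0.211797 * 2.9 / 0.4386 = 1.47041 dB/m
Total Att = 1.47041 * 9.7 = 14.263 dB


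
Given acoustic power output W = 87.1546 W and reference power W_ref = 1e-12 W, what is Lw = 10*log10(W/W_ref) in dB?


W / W_ref = 87.1546 / 1e-12 = 8.71546e+13
Lw = 10 * log10(8.71546e+13) = 139.4 dB


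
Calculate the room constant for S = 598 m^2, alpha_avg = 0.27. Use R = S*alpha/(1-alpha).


R = 598 * 0.27 / (1 - 0.27) = 221.18 m^2


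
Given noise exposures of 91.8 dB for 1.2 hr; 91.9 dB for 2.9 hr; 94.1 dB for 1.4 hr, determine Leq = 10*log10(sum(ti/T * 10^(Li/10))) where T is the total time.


T_total = 1.2 + 2.9 + 1.4 = 5.5 hr
(1.2/5.5) * 10^(91.8/10) = 3.30232e+08
(2.9/5.5) * 10^(91.9/10) = 8.16649e+08
(1.4/5.5) * 10^(94.1/10) = 6.54283e+08
Sum = 3.30232e+08 + 8.16649e+08 + 6.54283e+08 = 1.80116e+09
Leq = 10*log10(1.80116e+09) = 92.556 dB


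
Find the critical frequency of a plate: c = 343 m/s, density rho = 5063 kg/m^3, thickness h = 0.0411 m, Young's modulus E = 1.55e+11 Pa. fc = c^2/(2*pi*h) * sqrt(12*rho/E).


12*rho/E = 12*5063/1.55e+11 = 3.91974e-07
sqrt(12*rho/E) = sqrt(3.91974e-07) = 0.000626078
c^2/(2*pi*h) = 343^2/(2*pi*0.0411) = 455582
fc = 455582 * 0.000626078 = 285.23 Hz


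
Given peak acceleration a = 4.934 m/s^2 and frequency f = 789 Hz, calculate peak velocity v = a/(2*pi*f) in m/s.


omega = 2*pi*f = 2*pi*789 = 4957.43 rad/s
v = a / omega = 4.934 / 4957.43 = 0.00099527 m/s


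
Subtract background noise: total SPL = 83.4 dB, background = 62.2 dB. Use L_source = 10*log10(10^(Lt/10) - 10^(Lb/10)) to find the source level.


10^(83.4/10) = 2.18776e+08
10^(62.2/10) = 1.65959e+06
Difference = 2.18776e+08 - 1.65959e+06 = 2.17116e+08
L_source = 10*log10(2.17116e+08) = 83.367 dB


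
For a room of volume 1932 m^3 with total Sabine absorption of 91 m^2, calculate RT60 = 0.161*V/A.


RT60 = 0.161 * 1932 / 91 = 3.4182 s


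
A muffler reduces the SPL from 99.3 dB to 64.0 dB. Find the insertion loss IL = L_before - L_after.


Insertion loss = SPL without muffler - SPL with muffler
IL = 99.3 - 64.0 = 35.3 dB


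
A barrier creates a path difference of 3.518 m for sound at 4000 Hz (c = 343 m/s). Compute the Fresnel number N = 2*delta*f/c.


N = 2*delta*f/c = 2*delta/lambda, where lambda = c/f
lambda = 343 / 4000 = 0.08575 m
N = 2 * 3.518 / 0.08575 = 82.052


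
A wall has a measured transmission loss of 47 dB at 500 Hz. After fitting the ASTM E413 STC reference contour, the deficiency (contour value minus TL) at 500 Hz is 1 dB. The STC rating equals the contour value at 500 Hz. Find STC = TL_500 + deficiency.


By ASTM E413, STC = value of the fitted reference contour at 500 Hz.
Contour value at 500 Hz = TL_500 + deficiency = 47 + 1 = 48
STC = 48


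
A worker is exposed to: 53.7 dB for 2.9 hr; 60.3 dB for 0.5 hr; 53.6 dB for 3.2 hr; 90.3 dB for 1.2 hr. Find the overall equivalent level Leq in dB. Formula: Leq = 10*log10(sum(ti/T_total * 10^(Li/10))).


T_total = 2.9 + 0.5 + 3.2 + 1.2 = 7.8 hr
(2.9/7.8) * 10^(53.7/10) = 87157.2
(0.5/7.8) * 10^(60.3/10) = 68687.1
(3.2/7.8) * 10^(53.6/10) = 93984.3
(1.2/7.8) * 10^(90.3/10) = 1.64849e+08
Sum = 87157.2 + 68687.1 + 93984.3 + 1.64849e+08 = 1.65099e+08
Leq = 10*log10(1.65099e+08) = 82.177 dB


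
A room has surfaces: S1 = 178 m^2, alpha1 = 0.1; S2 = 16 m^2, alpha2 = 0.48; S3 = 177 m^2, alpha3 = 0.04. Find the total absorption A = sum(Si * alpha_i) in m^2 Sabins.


178 * 0.1 = 17.8
16 * 0.48 = 7.68
177 * 0.04 = 7.08
A_total = 17.8 + 7.68 + 7.08 = 32.56 m^2


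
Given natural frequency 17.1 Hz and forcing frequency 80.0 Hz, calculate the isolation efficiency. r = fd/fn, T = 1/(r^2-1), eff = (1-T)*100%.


r = 80.0 / 17.1 = 4.67836
r^2 - 1 = 4.67836^2 - 1 = 20.8871
T = 1/20.8871 = 0.0478764
Efficiency = (1 - 0.0478764)*100 = 95.212 %


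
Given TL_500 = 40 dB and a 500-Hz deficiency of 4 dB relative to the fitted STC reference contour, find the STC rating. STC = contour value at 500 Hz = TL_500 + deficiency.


By ASTM E413, STC = value of the fitted reference contour at 500 Hz.
Contour value at 500 Hz = TL_500 + deficiency = 40 + 4 = 44
STC = 44


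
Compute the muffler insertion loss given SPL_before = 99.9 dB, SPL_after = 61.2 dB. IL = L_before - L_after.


Insertion loss = SPL without muffler - SPL with muffler
IL = 99.9 - 61.2 = 38.7 dB


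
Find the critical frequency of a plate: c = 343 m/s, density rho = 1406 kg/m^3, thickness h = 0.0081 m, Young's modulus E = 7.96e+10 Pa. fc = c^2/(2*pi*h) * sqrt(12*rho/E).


12*rho/E = 12*1406/7.96e+10 = 2.1196e-07
sqrt(12*rho/E) = sqrt(2.1196e-07) = 0.000460391
c^2/(2*pi*h) = 343^2/(2*pi*0.0081) = 2.31166e+06
fc = 2.31166e+06 * 0.000460391 = 1064.3 Hz


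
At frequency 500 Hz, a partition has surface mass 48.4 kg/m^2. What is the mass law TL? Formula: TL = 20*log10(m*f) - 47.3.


m * f = 48.4 * 500 = 24200
20*log10(24200) = 87.6763 dB
TL = 87.6763 - 47.3 = 40.376 dB


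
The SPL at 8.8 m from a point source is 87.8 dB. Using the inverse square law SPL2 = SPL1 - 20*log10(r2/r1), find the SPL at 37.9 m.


r2/r1 = 37.9/8.8 = 4.30682
Correction = 20*log10(4.30682) = 12.6831 dB
SPL2 = 87.8 - 12.6831 = 75.117 dB


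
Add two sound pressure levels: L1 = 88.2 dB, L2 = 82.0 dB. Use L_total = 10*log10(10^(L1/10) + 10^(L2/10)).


10^(88.2/10) = 6.60693e+08
10^(82.0/10) = 1.58489e+08
Sum = 6.60693e+08 + 1.58489e+08 = 8.19182e+08
L_total = 10*log10(8.19182e+08) = 89.134 dB


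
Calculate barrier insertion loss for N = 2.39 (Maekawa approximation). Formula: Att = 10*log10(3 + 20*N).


3 + 20*N = 3 + 20*2.39 = 50.8
Att = 10*log10(50.8) = 17.059 dB


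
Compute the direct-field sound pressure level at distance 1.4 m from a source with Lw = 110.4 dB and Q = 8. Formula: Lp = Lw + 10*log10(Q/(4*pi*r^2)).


4*pi*r^2 = 4*pi*1.4^2 = 24.6301 m^2
Q / (4*pi*r^2) = 8 / 24.6301 = 0.324806
Lp = 110.4 + 10*log10(0.324806) = 105.52 dB


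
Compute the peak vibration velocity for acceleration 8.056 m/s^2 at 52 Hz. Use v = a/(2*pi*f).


omega = 2*pi*f = 2*pi*52 = 326.726 rad/s
v = a / omega = 8.056 / 326.726 = 0.024657 m/s


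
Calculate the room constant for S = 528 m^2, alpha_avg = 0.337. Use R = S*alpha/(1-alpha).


R = 528 * 0.337 / (1 - 0.337) = 268.38 m^2


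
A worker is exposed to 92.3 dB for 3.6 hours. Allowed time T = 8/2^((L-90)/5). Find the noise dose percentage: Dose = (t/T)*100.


T_allowed = 8 / 2^((92.3 - 90)/5) = 5.81589 hr
Dose = 3.6 / 5.81589 * 100 = 61.899 %


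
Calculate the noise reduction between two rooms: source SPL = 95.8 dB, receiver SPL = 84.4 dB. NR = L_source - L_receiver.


NR = L_source - L_receiver (difference between source and receiving room levels)
NR = 95.8 - 84.4 = 11.4 dB


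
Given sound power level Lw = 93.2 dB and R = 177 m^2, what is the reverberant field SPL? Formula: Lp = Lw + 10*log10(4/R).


4/R = 4/177 = 0.0225989
Lp = 93.2 + 10*log10(0.0225989) = 76.741 dB


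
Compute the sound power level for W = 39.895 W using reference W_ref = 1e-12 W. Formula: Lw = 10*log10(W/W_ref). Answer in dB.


W / W_ref = 39.895 / 1e-12 = 3.9895e+13
Lw = 10 * log10(3.9895e+13) = 136.01 dB


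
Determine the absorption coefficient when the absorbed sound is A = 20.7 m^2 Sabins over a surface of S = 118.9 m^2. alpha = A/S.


Absorption coefficient = absorbed power / incident power
alpha = A / S = 20.7 / 118.9 = 0.1741


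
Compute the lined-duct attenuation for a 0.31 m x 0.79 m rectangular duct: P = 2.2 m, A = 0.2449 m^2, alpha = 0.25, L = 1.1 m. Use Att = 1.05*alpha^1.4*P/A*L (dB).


alpha^1.4 = 0.25^1.4 = 0.143587
Attenuation rate = 1.05 * alpha^1.4 * P / A
= 1.05 * 0.143587 * 2.2 / 0.2449 = 1.35437 dB/m
Total Att = 1.35437 * 1.1 = 1.4898 dB


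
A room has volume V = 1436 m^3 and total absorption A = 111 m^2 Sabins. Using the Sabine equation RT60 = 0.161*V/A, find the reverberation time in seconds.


RT60 = 0.161 * 1436 / 111 = 2.0828 s


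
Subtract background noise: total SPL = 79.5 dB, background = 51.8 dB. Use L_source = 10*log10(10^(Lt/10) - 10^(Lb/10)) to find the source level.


10^(79.5/10) = 8.91251e+07
10^(51.8/10) = 151356
Difference = 8.91251e+07 - 151356 = 8.89737e+07
L_source = 10*log10(8.89737e+07) = 79.493 dB


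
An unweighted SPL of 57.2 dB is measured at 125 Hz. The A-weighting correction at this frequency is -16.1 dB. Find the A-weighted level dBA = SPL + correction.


A-weighting table: 125 Hz -> -16.1 dB correction
SPL_A = SPL + correction = 57.2 + (-16.1) = 41.1 dBA


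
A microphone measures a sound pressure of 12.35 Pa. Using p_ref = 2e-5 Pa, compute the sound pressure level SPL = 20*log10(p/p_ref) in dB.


p / p_ref = 12.35 / 2e-5 = 617500
SPL = 20 * log10(617500) = 115.81 dB


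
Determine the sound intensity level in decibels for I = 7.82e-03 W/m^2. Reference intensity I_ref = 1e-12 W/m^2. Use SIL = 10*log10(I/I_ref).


I / I_ref = 7.82e-03 / 1e-12 = 7.82e+09
SIL = 10 * log10(7.82e+09) = 98.932 dB


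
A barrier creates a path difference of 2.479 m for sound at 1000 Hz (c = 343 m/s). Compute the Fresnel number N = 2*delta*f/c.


N = 2*delta*f/c = 2*delta/lambda, where lambda = c/f
lambda = 343 / 1000 = 0.343 m
N = 2 * 2.479 / 0.343 = 14.455


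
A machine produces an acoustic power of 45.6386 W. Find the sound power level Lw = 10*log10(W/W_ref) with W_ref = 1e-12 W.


W / W_ref = 45.6386 / 1e-12 = 4.56386e+13
Lw = 10 * log10(4.56386e+13) = 136.59 dB


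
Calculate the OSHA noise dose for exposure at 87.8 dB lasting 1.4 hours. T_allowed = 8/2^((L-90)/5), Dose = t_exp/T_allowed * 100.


T_allowed = 8 / 2^((87.8 - 90)/5) = 10.8528 hr
Dose = 1.4 / 10.8528 * 100 = 12.9 %


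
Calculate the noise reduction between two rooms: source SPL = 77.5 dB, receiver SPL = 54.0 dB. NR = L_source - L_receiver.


NR = L_source - L_receiver (difference between source and receiving room levels)
NR = 77.5 - 54.0 = 23.5 dB


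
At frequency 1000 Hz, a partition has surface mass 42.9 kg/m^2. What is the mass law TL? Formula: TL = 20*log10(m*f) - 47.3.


m * f = 42.9 * 1000 = 42900
20*log10(42900) = 92.6491 dB
TL = 92.6491 - 47.3 = 45.349 dB


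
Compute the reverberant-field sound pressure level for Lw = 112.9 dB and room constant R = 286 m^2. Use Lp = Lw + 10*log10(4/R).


4/R = 4/286 = 0.013986
Lp = 112.9 + 10*log10(0.013986) = 94.357 dB


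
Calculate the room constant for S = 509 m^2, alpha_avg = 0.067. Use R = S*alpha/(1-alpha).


R = 509 * 0.067 / (1 - 0.067) = 36.552 m^2


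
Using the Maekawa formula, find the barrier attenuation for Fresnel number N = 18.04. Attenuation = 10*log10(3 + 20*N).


3 + 20*N = 3 + 20*18.04 = 363.8
Att = 10*log10(363.8) = 25.609 dB


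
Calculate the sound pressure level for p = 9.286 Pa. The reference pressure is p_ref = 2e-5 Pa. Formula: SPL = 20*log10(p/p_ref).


p / p_ref = 9.286 / 2e-5 = 464300
SPL = 20 * log10(464300) = 113.34 dB


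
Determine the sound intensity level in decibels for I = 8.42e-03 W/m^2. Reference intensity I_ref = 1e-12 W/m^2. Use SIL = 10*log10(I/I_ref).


I / I_ref = 8.42e-03 / 1e-12 = 8.42e+09
SIL = 10 * log10(8.42e+09) = 99.253 dB


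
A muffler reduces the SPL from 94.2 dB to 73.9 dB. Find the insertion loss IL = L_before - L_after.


Insertion loss = SPL without muffler - SPL with muffler
IL = 94.2 - 73.9 = 20.3 dB


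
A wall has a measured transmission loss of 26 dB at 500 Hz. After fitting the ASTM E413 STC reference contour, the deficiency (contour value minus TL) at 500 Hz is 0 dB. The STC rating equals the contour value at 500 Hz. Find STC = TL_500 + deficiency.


By ASTM E413, STC = value of the fitted reference contour at 500 Hz.
Contour value at 500 Hz = TL_500 + deficiency = 26 + 0 = 26
STC = 26


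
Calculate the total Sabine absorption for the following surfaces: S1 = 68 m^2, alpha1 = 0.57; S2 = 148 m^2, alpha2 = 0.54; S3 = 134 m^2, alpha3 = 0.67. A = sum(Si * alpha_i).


68 * 0.57 = 38.76
148 * 0.54 = 79.92
134 * 0.67 = 89.78
A_total = 38.76 + 79.92 + 89.78 = 208.46 m^2


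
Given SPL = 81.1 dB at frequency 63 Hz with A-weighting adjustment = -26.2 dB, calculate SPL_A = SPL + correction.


A-weighting table: 63 Hz -> -26.2 dB correction
SPL_A = SPL + correction = 81.1 + (-26.2) = 54.9 dBA


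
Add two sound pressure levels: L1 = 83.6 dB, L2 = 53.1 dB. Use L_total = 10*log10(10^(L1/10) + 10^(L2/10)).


10^(83.6/10) = 2.29087e+08
10^(53.1/10) = 204174
Sum = 2.29087e+08 + 204174 = 2.29291e+08
L_total = 10*log10(2.29291e+08) = 83.604 dB


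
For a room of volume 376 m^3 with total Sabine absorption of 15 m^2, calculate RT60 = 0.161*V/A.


RT60 = 0.161 * 376 / 15 = 4.0357 s


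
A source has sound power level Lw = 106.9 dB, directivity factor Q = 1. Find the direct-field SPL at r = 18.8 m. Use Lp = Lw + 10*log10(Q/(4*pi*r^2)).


4*pi*r^2 = 4*pi*18.8^2 = 4441.46 m^2
Q / (4*pi*r^2) = 1 / 4441.46 = 0.000225151
Lp = 106.9 + 10*log10(0.000225151) = 70.425 dB


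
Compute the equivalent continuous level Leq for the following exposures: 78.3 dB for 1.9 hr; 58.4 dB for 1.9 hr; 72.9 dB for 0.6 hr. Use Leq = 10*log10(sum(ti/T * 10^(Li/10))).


T_total = 1.9 + 1.9 + 0.6 = 4.4 hr
(1.9/4.4) * 10^(78.3/10) = 2.91945e+07
(1.9/4.4) * 10^(58.4/10) = 298745
(0.6/4.4) * 10^(72.9/10) = 2.65888e+06
Sum = 2.91945e+07 + 298745 + 2.65888e+06 = 3.21521e+07
Leq = 10*log10(3.21521e+07) = 75.072 dB


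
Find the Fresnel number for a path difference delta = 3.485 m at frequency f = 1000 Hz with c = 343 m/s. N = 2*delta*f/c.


N = 2*delta*f/c = 2*delta/lambda, where lambda = c/f
lambda = 343 / 1000 = 0.343 m
N = 2 * 3.485 / 0.343 = 20.321


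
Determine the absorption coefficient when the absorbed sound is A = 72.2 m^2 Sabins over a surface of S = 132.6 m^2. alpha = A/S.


Absorption coefficient = absorbed power / incident power
alpha = A / S = 72.2 / 132.6 = 0.54449


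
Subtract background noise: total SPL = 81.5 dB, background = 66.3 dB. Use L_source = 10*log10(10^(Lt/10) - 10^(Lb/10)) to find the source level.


10^(81.5/10) = 1.41254e+08
10^(66.3/10) = 4.2658e+06
Difference = 1.41254e+08 - 4.2658e+06 = 1.36988e+08
L_source = 10*log10(1.36988e+08) = 81.367 dB


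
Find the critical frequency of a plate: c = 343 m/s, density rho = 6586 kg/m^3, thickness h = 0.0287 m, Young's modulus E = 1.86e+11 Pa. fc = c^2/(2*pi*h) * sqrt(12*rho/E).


12*rho/E = 12*6586/1.86e+11 = 4.24903e-07
sqrt(12*rho/E) = sqrt(4.24903e-07) = 0.000651846
c^2/(2*pi*h) = 343^2/(2*pi*0.0287) = 652419
fc = 652419 * 0.000651846 = 425.28 Hz


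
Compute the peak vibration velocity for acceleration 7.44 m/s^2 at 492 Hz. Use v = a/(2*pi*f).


omega = 2*pi*f = 2*pi*492 = 3091.33 rad/s
v = a / omega = 7.44 / 3091.33 = 0.0024067 m/s


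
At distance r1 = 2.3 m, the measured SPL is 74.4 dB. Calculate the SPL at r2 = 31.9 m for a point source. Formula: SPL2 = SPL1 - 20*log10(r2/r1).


r2/r1 = 31.9/2.3 = 13.8696
Correction = 20*log10(13.8696) = 22.8413 dB
SPL2 = 74.4 - 22.8413 = 51.559 dB


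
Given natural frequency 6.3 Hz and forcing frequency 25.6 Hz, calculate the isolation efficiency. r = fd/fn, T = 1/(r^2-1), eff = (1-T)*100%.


r = 25.6 / 6.3 = 4.06349
r^2 - 1 = 4.06349^2 - 1 = 15.512
T = 1/15.512 = 0.0644662
Efficiency = (1 - 0.0644662)*100 = 93.553 %


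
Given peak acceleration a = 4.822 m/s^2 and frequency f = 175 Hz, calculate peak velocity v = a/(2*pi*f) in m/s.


omega = 2*pi*f = 2*pi*175 = 1099.56 rad/s
v = a / omega = 4.822 / 1099.56 = 0.0043854 m/s


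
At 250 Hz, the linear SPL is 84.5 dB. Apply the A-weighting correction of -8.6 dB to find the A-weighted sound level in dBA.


A-weighting table: 250 Hz -> -8.6 dB correction
SPL_A = SPL + correction = 84.5 + (-8.6) = 75.9 dBA


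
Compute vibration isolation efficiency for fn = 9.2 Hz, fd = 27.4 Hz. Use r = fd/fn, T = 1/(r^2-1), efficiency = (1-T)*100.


r = 27.4 / 9.2 = 2.97826
r^2 - 1 = 2.97826^2 - 1 = 7.87003
T = 1/7.87003 = 0.127064
Efficiency = (1 - 0.127064)*100 = 87.294 %


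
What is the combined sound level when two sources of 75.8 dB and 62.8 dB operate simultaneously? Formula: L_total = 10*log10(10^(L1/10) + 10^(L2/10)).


10^(75.8/10) = 3.80189e+07
10^(62.8/10) = 1.90546e+06
Sum = 3.80189e+07 + 1.90546e+06 = 3.99244e+07
L_total = 10*log10(3.99244e+07) = 76.012 dB


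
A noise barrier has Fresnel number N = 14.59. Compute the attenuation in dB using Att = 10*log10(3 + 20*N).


3 + 20*N = 3 + 20*14.59 = 294.8
Att = 10*log10(294.8) = 24.695 dB


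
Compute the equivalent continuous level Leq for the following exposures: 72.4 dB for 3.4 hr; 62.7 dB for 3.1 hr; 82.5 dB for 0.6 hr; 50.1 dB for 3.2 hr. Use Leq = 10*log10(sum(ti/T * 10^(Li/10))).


T_total = 3.4 + 3.1 + 0.6 + 3.2 = 10.3 hr
(3.4/10.3) * 10^(72.4/10) = 5.73643e+06
(3.1/10.3) * 10^(62.7/10) = 560434
(0.6/10.3) * 10^(82.5/10) = 1.03589e+07
(3.2/10.3) * 10^(50.1/10) = 31791.6
Sum = 5.73643e+06 + 560434 + 1.03589e+07 + 31791.6 = 1.66876e+07
Leq = 10*log10(1.66876e+07) = 72.224 dB


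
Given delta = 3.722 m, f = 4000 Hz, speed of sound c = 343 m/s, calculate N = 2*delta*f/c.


N = 2*delta*f/c = 2*delta/lambda, where lambda = c/f
lambda = 343 / 4000 = 0.08575 m
N = 2 * 3.722 / 0.08575 = 86.81


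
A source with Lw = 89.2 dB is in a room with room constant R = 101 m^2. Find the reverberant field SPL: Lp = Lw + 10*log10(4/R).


4/R = 4/101 = 0.039604
Lp = 89.2 + 10*log10(0.039604) = 75.177 dB


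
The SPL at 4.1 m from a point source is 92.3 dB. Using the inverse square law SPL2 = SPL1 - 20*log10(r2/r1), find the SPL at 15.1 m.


r2/r1 = 15.1/4.1 = 3.68293
Correction = 20*log10(3.68293) = 11.3239 dB
SPL2 = 92.3 - 11.3239 = 80.976 dB


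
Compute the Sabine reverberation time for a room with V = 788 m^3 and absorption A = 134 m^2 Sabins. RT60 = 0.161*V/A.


RT60 = 0.161 * 788 / 134 = 0.94678 s


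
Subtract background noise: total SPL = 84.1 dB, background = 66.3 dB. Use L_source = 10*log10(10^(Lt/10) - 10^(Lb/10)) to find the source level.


10^(84.1/10) = 2.5704e+08
10^(66.3/10) = 4.2658e+06
Difference = 2.5704e+08 - 4.2658e+06 = 2.52774e+08
L_source = 10*log10(2.52774e+08) = 84.027 dB


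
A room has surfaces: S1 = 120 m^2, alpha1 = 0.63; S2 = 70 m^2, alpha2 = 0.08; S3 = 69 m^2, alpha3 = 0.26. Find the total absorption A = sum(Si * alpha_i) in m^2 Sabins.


120 * 0.63 = 75.6
70 * 0.08 = 5.6
69 * 0.26 = 17.94
A_total = 75.6 + 5.6 + 17.94 = 99.14 m^2


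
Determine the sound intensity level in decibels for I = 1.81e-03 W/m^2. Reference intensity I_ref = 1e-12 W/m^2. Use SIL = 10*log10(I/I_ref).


I / I_ref = 1.81e-03 / 1e-12 = 1.81e+09
SIL = 10 * log10(1.81e+09) = 92.577 dB


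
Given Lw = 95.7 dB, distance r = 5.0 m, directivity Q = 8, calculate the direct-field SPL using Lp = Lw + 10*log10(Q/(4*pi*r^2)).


4*pi*r^2 = 4*pi*5.0^2 = 314.159 m^2
Q / (4*pi*r^2) = 8 / 314.159 = 0.0254648
Lp = 95.7 + 10*log10(0.0254648) = 79.759 dB


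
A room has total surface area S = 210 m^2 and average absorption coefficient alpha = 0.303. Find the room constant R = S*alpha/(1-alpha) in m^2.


R = 210 * 0.303 / (1 - 0.303) = 91.291 m^2


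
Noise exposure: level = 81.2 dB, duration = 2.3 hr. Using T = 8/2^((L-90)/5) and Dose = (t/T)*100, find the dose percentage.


T_allowed = 8 / 2^((81.2 - 90)/5) = 27.0958 hr
Dose = 2.3 / 27.0958 * 100 = 8.4884 %


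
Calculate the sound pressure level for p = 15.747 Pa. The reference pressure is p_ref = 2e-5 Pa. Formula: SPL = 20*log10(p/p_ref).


p / p_ref = 15.747 / 2e-5 = 787350
SPL = 20 * log10(787350) = 117.92 dB


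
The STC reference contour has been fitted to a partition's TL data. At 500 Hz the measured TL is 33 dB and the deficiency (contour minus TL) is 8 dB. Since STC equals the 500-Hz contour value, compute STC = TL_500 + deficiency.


By ASTM E413, STC = value of the fitted reference contour at 500 Hz.
Contour value at 500 Hz = TL_500 + deficiency = 33 + 8 = 41
STC = 41


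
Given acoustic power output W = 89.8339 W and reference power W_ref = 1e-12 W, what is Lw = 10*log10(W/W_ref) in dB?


W / W_ref = 89.8339 / 1e-12 = 8.98339e+13
Lw = 10 * log10(8.98339e+13) = 139.53 dB


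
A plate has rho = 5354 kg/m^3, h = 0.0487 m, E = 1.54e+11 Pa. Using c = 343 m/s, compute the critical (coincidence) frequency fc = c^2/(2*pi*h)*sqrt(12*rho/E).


12*rho/E = 12*5354/1.54e+11 = 4.17195e-07
sqrt(12*rho/E) = sqrt(4.17195e-07) = 0.000645906
c^2/(2*pi*h) = 343^2/(2*pi*0.0487) = 384485
fc = 384485 * 0.000645906 = 248.34 Hz


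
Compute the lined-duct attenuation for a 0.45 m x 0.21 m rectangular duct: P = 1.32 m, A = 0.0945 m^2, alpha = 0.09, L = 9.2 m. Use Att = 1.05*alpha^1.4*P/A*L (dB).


alpha^1.4 = 0.09^1.4 = 0.034351
Attenuation rate = 1.05 * alpha^1.4 * P / A
= 1.05 * 0.034351 * 1.32 / 0.0945 = 0.503815 dB/m
Total Att = 0.503815 * 9.2 = 4.6351 dB


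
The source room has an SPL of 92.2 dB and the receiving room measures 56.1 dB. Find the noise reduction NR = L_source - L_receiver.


NR = L_source - L_receiver (difference between source and receiving room levels)
NR = 92.2 - 56.1 = 36.1 dB


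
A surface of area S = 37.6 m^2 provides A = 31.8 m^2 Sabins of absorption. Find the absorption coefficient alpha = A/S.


Absorption coefficient = absorbed power / incident power
alpha = A / S = 31.8 / 37.6 = 0.84574


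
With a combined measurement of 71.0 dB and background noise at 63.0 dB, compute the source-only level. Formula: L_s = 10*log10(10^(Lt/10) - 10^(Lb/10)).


10^(71.0/10) = 1.25893e+07
10^(63.0/10) = 1.99526e+06
Difference = 1.25893e+07 - 1.99526e+06 = 1.0594e+07
L_source = 10*log10(1.0594e+07) = 70.251 dB


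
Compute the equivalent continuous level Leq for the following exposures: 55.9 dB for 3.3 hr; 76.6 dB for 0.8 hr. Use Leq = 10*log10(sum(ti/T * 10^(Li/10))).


T_total = 3.3 + 0.8 = 4.1 hr
(3.3/4.1) * 10^(55.9/10) = 313134
(0.8/4.1) * 10^(76.6/10) = 8.91879e+06
Sum = 313134 + 8.91879e+06 = 9.23192e+06
Leq = 10*log10(9.23192e+06) = 69.653 dB


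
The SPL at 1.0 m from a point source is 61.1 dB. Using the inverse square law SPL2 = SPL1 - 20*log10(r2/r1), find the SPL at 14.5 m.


r2/r1 = 14.5/1.0 = 14.5
Correction = 20*log10(14.5) = 23.2274 dB
SPL2 = 61.1 - 23.2274 = 37.873 dB


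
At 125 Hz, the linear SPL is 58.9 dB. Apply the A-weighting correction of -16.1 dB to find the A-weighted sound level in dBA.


A-weighting table: 125 Hz -> -16.1 dB correction
SPL_A = SPL + correction = 58.9 + (-16.1) = 42.8 dBA


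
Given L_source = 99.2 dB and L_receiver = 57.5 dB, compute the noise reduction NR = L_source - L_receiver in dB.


NR = L_source - L_receiver (difference between source and receiving room levels)
NR = 99.2 - 57.5 = 41.7 dB


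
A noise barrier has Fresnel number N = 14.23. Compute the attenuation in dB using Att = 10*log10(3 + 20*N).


3 + 20*N = 3 + 20*14.23 = 287.6
Att = 10*log10(287.6) = 24.588 dB


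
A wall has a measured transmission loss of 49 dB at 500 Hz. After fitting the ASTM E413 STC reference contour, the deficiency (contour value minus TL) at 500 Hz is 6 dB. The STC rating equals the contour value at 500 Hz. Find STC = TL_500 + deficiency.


By ASTM E413, STC = value of the fitted reference contour at 500 Hz.
Contour value at 500 Hz = TL_500 + deficiency = 49 + 6 = 55
STC = 55


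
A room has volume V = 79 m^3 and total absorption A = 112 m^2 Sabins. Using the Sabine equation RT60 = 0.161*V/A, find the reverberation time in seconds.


RT60 = 0.161 * 79 / 112 = 0.11356 s


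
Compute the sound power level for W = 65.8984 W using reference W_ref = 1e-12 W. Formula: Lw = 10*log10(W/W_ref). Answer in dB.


W / W_ref = 65.8984 / 1e-12 = 6.58984e+13
Lw = 10 * log10(6.58984e+13) = 138.19 dB


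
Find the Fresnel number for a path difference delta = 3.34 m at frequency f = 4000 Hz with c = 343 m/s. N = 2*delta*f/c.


N = 2*delta*f/c = 2*delta/lambda, where lambda = c/f
lambda = 343 / 4000 = 0.08575 m
N = 2 * 3.34 / 0.08575 = 77.901


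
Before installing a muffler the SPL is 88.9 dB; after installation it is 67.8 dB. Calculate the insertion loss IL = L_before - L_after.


Insertion loss = SPL without muffler - SPL with muffler
IL = 88.9 - 67.8 = 21.1 dB


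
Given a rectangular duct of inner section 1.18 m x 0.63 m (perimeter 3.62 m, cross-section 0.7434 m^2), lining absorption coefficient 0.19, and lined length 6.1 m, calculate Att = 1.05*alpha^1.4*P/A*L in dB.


alpha^1.4 = 0.19^1.4 = 0.0977811
Attenuation rate = 1.05 * alpha^1.4 * P / A
= 1.05 * 0.0977811 * 3.62 / 0.7434 = 0.499954 dB/m
Total Att = 0.499954 * 6.1 = 3.0497 dB


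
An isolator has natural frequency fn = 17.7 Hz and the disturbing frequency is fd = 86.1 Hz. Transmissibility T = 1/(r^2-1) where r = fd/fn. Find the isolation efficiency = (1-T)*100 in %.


r = 86.1 / 17.7 = 4.86441
r^2 - 1 = 4.86441^2 - 1 = 22.6625
T = 1/22.6625 = 0.0441258
Efficiency = (1 - 0.0441258)*100 = 95.587 %


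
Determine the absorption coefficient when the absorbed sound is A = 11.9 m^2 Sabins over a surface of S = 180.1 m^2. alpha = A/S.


Absorption coefficient = absorbed power / incident power
alpha = A / S = 11.9 / 180.1 = 0.066074


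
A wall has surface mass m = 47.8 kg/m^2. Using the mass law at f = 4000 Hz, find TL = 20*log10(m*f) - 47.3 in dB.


m * f = 47.8 * 4000 = 191200
20*log10(191200) = 105.63 dB
TL = 105.63 - 47.3 = 58.33 dB


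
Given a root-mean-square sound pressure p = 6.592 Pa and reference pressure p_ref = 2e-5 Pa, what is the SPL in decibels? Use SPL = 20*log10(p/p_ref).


p / p_ref = 6.592 / 2e-5 = 329600
SPL = 20 * log10(329600) = 110.36 dB


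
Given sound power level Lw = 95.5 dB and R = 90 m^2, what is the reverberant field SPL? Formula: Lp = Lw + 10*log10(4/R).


4/R = 4/90 = 0.0444444
Lp = 95.5 + 10*log10(0.0444444) = 81.978 dB


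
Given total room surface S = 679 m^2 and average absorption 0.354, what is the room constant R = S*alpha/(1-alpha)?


R = 679 * 0.354 / (1 - 0.354) = 372.08 m^2


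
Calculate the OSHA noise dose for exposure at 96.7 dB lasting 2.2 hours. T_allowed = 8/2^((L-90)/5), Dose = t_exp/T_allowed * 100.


T_allowed = 8 / 2^((96.7 - 90)/5) = 3.16017 hr
Dose = 2.2 / 3.16017 * 100 = 69.617 %


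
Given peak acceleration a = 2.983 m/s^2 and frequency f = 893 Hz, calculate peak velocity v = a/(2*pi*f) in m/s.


omega = 2*pi*f = 2*pi*893 = 5610.88 rad/s
v = a / omega = 2.983 / 5610.88 = 0.00053165 m/s


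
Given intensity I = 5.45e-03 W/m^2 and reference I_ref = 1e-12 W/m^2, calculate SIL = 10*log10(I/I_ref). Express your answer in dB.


I / I_ref = 5.45e-03 / 1e-12 = 5.45e+09
SIL = 10 * log10(5.45e+09) = 97.364 dB


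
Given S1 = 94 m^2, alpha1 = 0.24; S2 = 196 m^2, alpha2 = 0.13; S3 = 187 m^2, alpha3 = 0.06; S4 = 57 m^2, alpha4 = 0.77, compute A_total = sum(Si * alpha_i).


94 * 0.24 = 22.56
196 * 0.13 = 25.48
187 * 0.06 = 11.22
57 * 0.77 = 43.89
A_total = 22.56 + 25.48 + 11.22 + 43.89 = 103.15 m^2


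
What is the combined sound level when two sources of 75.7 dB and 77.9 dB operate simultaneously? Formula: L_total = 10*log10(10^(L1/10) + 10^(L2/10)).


10^(75.7/10) = 3.71535e+07
10^(77.9/10) = 6.16595e+07
Sum = 3.71535e+07 + 6.16595e+07 = 9.8813e+07
L_total = 10*log10(9.8813e+07) = 79.948 dB


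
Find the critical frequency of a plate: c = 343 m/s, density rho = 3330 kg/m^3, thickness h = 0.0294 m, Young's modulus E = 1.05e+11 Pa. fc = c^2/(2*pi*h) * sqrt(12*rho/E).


12*rho/E = 12*3330/1.05e+11 = 3.80571e-07
sqrt(12*rho/E) = sqrt(3.80571e-07) = 0.000616904
c^2/(2*pi*h) = 343^2/(2*pi*0.0294) = 636885
fc = 636885 * 0.000616904 = 392.9 Hz


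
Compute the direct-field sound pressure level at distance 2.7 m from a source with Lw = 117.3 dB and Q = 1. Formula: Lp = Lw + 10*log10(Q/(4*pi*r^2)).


4*pi*r^2 = 4*pi*2.7^2 = 91.6088 m^2
Q / (4*pi*r^2) = 1 / 91.6088 = 0.010916
Lp = 117.3 + 10*log10(0.010916) = 97.681 dB


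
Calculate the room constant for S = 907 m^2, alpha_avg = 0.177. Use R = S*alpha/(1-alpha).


R = 907 * 0.177 / (1 - 0.177) = 195.07 m^2


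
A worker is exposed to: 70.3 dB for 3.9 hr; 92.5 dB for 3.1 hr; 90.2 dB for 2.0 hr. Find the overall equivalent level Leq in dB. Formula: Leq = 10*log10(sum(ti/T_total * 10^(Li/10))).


T_total = 3.9 + 3.1 + 2.0 = 9.0 hr
(3.9/9.0) * 10^(70.3/10) = 4.64325e+06
(3.1/9.0) * 10^(92.5/10) = 6.12518e+08
(2.0/9.0) * 10^(90.2/10) = 2.32695e+08
Sum = 4.64325e+06 + 6.12518e+08 + 2.32695e+08 = 8.49856e+08
Leq = 10*log10(8.49856e+08) = 89.293 dB


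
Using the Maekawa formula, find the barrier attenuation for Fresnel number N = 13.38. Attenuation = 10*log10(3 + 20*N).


3 + 20*N = 3 + 20*13.38 = 270.6
Att = 10*log10(270.6) = 24.323 dB


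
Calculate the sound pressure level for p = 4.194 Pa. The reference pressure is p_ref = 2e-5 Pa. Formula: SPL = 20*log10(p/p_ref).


p / p_ref = 4.194 / 2e-5 = 209700
SPL = 20 * log10(209700) = 106.43 dB


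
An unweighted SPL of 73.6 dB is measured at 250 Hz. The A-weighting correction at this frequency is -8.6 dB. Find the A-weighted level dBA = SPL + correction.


A-weighting table: 250 Hz -> -8.6 dB correction
SPL_A = SPL + correction = 73.6 + (-8.6) = 65 dBA


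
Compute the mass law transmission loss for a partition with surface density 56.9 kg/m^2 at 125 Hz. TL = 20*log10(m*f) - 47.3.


m * f = 56.9 * 125 = 7112.5
20*log10(7112.5) = 77.0404 dB
TL = 77.0404 - 47.3 = 29.74 dB


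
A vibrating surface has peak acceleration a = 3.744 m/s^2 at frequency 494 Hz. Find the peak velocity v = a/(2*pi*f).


omega = 2*pi*f = 2*pi*494 = 3103.89 rad/s
v = a / omega = 3.744 / 3103.89 = 0.0012062 m/s


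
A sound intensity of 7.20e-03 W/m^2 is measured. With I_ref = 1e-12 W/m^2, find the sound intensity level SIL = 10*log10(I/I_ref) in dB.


I / I_ref = 7.20e-03 / 1e-12 = 7.2e+09
SIL = 10 * log10(7.2e+09) = 98.573 dB


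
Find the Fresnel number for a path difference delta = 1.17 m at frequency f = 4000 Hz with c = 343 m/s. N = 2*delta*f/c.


N = 2*delta*f/c = 2*delta/lambda, where lambda = c/f
lambda = 343 / 4000 = 0.08575 m
N = 2 * 1.17 / 0.08575 = 27.289


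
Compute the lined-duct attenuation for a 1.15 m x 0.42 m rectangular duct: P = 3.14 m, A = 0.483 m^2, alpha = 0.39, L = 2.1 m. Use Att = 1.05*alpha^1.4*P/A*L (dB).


alpha^1.4 = 0.39^1.4 = 0.267603
Attenuation rate = 1.05 * alpha^1.4 * P / A
= 1.05 * 0.267603 * 3.14 / 0.483 = 1.82668 dB/m
Total Att = 1.82668 * 2.1 = 3.836 dB


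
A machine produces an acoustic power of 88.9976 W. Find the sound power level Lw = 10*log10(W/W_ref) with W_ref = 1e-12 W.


W / W_ref = 88.9976 / 1e-12 = 8.89976e+13
Lw = 10 * log10(8.89976e+13) = 139.49 dB


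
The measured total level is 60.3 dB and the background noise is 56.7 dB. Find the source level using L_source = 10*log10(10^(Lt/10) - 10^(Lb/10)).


10^(60.3/10) = 1.07152e+06
10^(56.7/10) = 467735
Difference = 1.07152e+06 - 467735 = 603785
L_source = 10*log10(603785) = 57.809 dB


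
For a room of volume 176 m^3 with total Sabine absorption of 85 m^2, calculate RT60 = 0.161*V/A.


RT60 = 0.161 * 176 / 85 = 0.33336 s


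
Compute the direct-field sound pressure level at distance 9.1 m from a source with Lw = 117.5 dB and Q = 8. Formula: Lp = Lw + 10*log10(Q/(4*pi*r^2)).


4*pi*r^2 = 4*pi*9.1^2 = 1040.62 m^2
Q / (4*pi*r^2) = 8 / 1040.62 = 0.00768772
Lp = 117.5 + 10*log10(0.00768772) = 96.358 dB


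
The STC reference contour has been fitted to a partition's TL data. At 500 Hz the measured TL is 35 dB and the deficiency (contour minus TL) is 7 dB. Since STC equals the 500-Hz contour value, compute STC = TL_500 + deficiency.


By ASTM E413, STC = value of the fitted reference contour at 500 Hz.
Contour value at 500 Hz = TL_500 + deficiency = 35 + 7 = 42
STC = 42


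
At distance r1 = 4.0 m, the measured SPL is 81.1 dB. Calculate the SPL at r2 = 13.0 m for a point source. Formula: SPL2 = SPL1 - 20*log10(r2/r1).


r2/r1 = 13.0/4.0 = 3.25
Correction = 20*log10(3.25) = 10.2377 dB
SPL2 = 81.1 - 10.2377 = 70.862 dB


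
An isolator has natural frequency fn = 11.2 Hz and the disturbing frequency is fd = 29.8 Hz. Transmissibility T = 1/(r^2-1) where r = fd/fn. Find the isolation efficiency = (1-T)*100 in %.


r = 29.8 / 11.2 = 2.66071
r^2 - 1 = 2.66071^2 - 1 = 6.07938
T = 1/6.07938 = 0.16449
Efficiency = (1 - 0.16449)*100 = 83.551 %


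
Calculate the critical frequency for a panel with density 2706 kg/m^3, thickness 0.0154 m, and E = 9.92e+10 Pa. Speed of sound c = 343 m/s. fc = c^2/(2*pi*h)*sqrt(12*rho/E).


12*rho/E = 12*2706/9.92e+10 = 3.27339e-07
sqrt(12*rho/E) = sqrt(3.27339e-07) = 0.000572135
c^2/(2*pi*h) = 343^2/(2*pi*0.0154) = 1.21587e+06
fc = 1.21587e+06 * 0.000572135 = 695.64 Hz


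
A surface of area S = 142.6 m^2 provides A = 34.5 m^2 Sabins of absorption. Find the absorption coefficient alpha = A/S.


Absorption coefficient = absorbed power / incident power
alpha = A / S = 34.5 / 142.6 = 0.24194


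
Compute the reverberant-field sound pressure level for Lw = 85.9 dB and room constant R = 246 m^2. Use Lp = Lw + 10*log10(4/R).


4/R = 4/246 = 0.0162602
Lp = 85.9 + 10*log10(0.0162602) = 68.011 dB


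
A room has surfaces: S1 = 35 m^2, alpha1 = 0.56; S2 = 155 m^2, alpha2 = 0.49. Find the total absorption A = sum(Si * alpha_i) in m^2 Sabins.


35 * 0.56 = 19.6
155 * 0.49 = 75.95
A_total = 19.6 + 75.95 = 95.55 m^2


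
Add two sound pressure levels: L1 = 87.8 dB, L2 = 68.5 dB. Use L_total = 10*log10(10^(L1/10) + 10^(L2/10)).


10^(87.8/10) = 6.0256e+08
10^(68.5/10) = 7.07946e+06
Sum = 6.0256e+08 + 7.07946e+06 = 6.09639e+08
L_total = 10*log10(6.09639e+08) = 87.851 dB


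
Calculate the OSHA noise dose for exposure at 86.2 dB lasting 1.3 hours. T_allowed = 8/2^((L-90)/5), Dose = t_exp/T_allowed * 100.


T_allowed = 8 / 2^((86.2 - 90)/5) = 13.5479 hr
Dose = 1.3 / 13.5479 * 100 = 9.5956 %


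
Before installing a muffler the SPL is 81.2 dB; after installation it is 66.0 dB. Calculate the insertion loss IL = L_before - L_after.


Insertion loss = SPL without muffler - SPL with muffler
IL = 81.2 - 66.0 = 15.2 dB


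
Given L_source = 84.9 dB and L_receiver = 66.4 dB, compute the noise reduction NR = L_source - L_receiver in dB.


NR = L_source - L_receiver (difference between source and receiving room levels)
NR = 84.9 - 66.4 = 18.5 dB


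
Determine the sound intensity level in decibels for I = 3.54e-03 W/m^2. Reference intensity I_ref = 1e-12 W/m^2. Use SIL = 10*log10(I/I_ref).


I / I_ref = 3.54e-03 / 1e-12 = 3.54e+09
SIL = 10 * log10(3.54e+09) = 95.49 dB
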